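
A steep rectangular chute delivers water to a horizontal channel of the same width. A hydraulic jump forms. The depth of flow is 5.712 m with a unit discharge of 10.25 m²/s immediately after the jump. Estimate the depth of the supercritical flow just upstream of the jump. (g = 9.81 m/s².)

y₁ = 0.5946 m

V₂ = q/y₂ = 10.25/5.712 = 1.794 m/s; Fr₂ = V₂/√(g·y₂) = 0.2397.
Since the conjugate-depth ratio holds either way, y₁/y₂ = ½[√(1 + 8Fr₂²) − 1] = ½[√1.4597 − 1] = 0.1041.
y₁ = 0.1041 × 5.712 = 0.5946 m.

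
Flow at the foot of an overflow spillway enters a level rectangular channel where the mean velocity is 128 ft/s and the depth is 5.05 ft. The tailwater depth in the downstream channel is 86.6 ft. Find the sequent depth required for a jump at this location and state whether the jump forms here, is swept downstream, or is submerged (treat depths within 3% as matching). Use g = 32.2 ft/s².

y₂ = 69.2 ft; the jump is submerged

Fr₁ = V₁/√(g·y₁) = 128/√(32.2×5.05) = 10.0.
Sequent-depth ratio: y₂/y₁ = ½[√(1 + 8Fr₁²) − 1] = ½[√807.1 − 1] = 13.7.
y₂ = 13.7 × 5.05 = 69.2 ft.
Tailwater y_tw = 86.6 ft: y_tw > y₂, so the jump is submerged.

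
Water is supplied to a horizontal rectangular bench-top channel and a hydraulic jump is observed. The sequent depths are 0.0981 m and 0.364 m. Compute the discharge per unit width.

q = 0.284 m²/s

For a rectangular channel the momentum equation gives q² = ½·g·y₁·y₂·(y₁ + y₂) = ½×9.81×0.0981×0.364×0.462 = 0.0809.
q = √0.0809 = 0.284 m²/s.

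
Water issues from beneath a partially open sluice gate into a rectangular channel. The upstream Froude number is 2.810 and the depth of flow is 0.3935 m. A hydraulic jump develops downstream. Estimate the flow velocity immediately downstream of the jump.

V₂ = 1.575 m/s

Fr₁ = 2.810 (given).
Conjugate-depth relation: y₂/y₁ = ½[√(1 + 8Fr₁²) − 1] = ½[√64.169 − 1] = 3.505.
y₂ = 3.505 × 0.3935 = 1.379 m.
V₁ = Fr₁·√(g·y₁) = 2.810×√(9.81×0.3935) = 5.521 m/s; q = V₁·y₁ = 2.172 m²/s.
V₂ = q/y₂ = 2.172/1.379 = 1.575 m/s.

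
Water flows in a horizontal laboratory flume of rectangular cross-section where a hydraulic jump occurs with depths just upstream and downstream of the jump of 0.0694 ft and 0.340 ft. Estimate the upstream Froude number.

Fr₁ = 3.80

For a rectangular channel the momentum equation gives q² = ½·g·y₁·y₂·(y₁ + y₂) = ½×32.2×0.0694×0.340×0.409 = 0.156.
q = √0.156 = 0.394 ft²/s.
V₁ = q/y₁ = 5.68 ft/s; Fr₁ = V₁/√(g·y₁) = 3.80.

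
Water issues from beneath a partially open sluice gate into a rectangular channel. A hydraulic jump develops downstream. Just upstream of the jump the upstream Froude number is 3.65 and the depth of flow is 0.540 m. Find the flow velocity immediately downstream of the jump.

Fr₁ = 3.65 (given).
Sequent-depth ratio: y₂/y₁ = ½[√(1 + 8Fr₁²) − 1] = ½[√107.6 − 1] = 4.69.
y₂ = 4.69 × 0.540 = 2.53 m.
V₁ = Fr₁·√(g·y₁) = 3.65×√(9.81×0.540) = 8.40 m/s; q = V₁·y₁ = 4.54 m²/s.
V₂ = q/y₂ = 4.54/2.53 = 1.79 m/s.

V₂ = 1.79 m/s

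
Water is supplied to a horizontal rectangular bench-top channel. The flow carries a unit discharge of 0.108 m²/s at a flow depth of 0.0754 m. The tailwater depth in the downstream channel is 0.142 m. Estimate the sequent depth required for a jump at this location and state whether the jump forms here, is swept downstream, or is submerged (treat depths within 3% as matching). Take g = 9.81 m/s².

V₁ = q/y₁ = 0.108/0.0754 = 1.43 m/s. Fr₁ = V₁/√(g·y₁) = 1.43/√(9.81×0.0754) = 1.67.
By Bélanger, y₂/y₁ = ½[√(1 + 8Fr₁²) − 1] = ½[√23.19 − 1] = 1.91.
y₂ = 1.91 × 0.0754 = 0.144 m.
Tailwater y_tw = 0.142 m: y_tw ≈ y₂, so the jump forms here.

y₂ = 0.144 m; the jump forms here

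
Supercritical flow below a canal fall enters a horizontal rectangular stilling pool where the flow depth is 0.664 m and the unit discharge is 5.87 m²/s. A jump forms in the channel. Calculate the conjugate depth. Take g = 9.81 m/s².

y₂ = 2.94 m

V₁ = q/y₁ = 5.87/0.664 = 8.84 m/s. Fr₁ = V₁/√(g·y₁) = 8.84/√(9.81×0.664) = 3.46.
From the momentum equation for a rectangular channel, y₂/y₁ = ½[√(1 + 8Fr₁²) − 1] = ½[√96.98 − 1] = 4.42.
y₂ = 4.42 × 0.664 = 2.94 m.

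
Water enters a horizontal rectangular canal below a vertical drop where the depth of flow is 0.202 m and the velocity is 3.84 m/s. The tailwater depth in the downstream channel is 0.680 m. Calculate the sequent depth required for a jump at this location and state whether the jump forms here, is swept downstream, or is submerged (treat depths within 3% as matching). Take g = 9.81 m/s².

y₂ = 0.685 m; the jump forms here

Fr₁ = V₁/√(g·y₁) = 3.84/√(9.81×0.202) = 2.73.
By Bélanger, y₂/y₁ = ½[√(1 + 8Fr₁²) − 1] = ½[√60.53 − 1] = 3.39.
y₂ = 3.39 × 0.202 = 0.685 m.
Tailwater y_tw = 0.680 m: y_tw ≈ y₂, so the jump forms here.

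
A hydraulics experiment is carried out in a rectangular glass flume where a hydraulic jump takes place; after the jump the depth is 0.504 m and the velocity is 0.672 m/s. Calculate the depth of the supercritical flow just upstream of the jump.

y₁ = 0.0795 m

Fr₂ = V₂/√(g·y₂) = 0.672/√(9.81×0.504) = 0.302.
The Bélanger relation is symmetric: y₁/y₂ = ½[√(1 + 8Fr₂²) − 1] = ½[√1.731 − 1] = 0.158.
y₁ = 0.158 × 0.504 = 0.0795 m.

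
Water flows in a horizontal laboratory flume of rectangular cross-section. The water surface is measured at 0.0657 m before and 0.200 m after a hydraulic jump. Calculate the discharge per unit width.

For a rectangular channel the momentum equation gives q² = ½·g·y₁·y₂·(y₁ + y₂) = ½×9.81×0.0657×0.200×0.266 = 0.0171.
q = √0.0171 = 0.131 m²/s.

q = 0.131 m²/s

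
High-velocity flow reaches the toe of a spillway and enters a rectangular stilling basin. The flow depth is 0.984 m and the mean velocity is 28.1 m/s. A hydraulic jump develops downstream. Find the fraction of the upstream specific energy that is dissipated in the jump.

Fr₁ = V₁/√(g·y₁) = 28.1/√(9.81×0.984) = 9.04.
Sequent-depth ratio: y₂/y₁ = ½[√(1 + 8Fr₁²) − 1] = ½[√655.4 − 1] = 12.3.
y₂ = 12.3 × 0.984 = 12.1 m.
E₁ = y₁ + V₁²/2g = 41.2 m. ΔE = (y₂ − y₁)³/(4y₁y₂) = 28.9 m. ΔE/E₁ = 28.9/41.2 = 0.700.

ΔE/E₁ = 0.700 (70.0%)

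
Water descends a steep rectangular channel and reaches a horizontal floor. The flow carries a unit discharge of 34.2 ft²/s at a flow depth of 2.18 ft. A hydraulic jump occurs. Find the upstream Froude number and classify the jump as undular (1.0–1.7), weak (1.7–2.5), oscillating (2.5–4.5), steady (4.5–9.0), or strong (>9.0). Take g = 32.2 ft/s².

Fr₁ = 1.87; weak jump

V₁ = q/y₁ = 34.2/2.18 = 15.7 ft/s. Fr₁ = V₁/√(g·y₁) = 15.7/√(32.2×2.18) = 1.87.
Fr₁ = 1.87 lies in the weak range.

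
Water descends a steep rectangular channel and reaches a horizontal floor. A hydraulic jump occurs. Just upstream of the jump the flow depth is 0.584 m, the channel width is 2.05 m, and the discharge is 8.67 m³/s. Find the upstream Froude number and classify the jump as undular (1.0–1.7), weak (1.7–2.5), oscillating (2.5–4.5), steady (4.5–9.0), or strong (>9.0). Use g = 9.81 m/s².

Fr₁ = 3.03; oscillating jump

q = Q/b = 8.67/2.05 = 4.23 m²/s; V₁ = q/y₁ = 7.24 m/s. Fr₁ = V₁/√(g·y₁) = 3.03.
Fr₁ = 3.03 lies in the oscillating range.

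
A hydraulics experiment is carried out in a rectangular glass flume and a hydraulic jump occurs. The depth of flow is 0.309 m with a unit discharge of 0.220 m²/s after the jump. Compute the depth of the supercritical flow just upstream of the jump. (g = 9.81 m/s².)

y₁ = 0.0817 m

V₂ = q/y₂ = 0.220/0.309 = 0.712 m/s; Fr₂ = V₂/√(g·y₂) = 0.409.
The Bélanger relation is symmetric: y₁/y₂ = ½[√(1 + 8Fr₂²) − 1] = ½[√2.338 − 1] = 0.264.
y₁ = 0.264 × 0.309 = 0.0817 m.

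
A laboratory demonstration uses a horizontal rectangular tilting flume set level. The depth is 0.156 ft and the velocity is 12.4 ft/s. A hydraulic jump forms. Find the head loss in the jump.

Fr₁ = V₁/√(g·y₁) = 12.4/√(32.2×0.156) = 5.53.
By Bélanger, y₂/y₁ = ½[√(1 + 8Fr₁²) − 1] = ½[√245.9 − 1] = 7.34.
y₂ = 7.34 × 0.156 = 1.15 ft.
Head loss: ΔE = (y₂ − y₁)³/(4y₁y₂) = (1.15 − 0.156)³/(4×0.156×1.15) = 0.968/0.715 = 1.35 ft.

ΔE = 1.35 ft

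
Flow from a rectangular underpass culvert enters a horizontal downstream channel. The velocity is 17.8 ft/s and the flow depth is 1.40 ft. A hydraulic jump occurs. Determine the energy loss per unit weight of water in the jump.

Fr₁ = V₁/√(g·y₁) = 17.8/√(32.2×1.40) = 2.65.
Conjugate-depth relation: y₂/y₁ = ½[√(1 + 8Fr₁²) − 1] = ½[√57.23 − 1] = 3.28.
y₂ = 3.28 × 1.40 = 4.60 ft.
Head loss: ΔE = (y₂ − y₁)³/(4y₁y₂) = (4.60 − 1.40)³/(4×1.40×4.60) = 32.6/25.7 = 1.27 ft.

ΔE = 1.27 ft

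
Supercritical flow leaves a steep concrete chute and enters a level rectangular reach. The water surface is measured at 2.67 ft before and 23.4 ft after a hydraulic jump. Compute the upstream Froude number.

Fr₁ = 6.54

For a rectangular channel the momentum equation gives q² = ½·g·y₁·y₂·(y₁ + y₂) = ½×32.2×2.67×23.4×26.1 = 26224.
q = √26224 = 162 ft²/s.
V₁ = q/y₁ = 60.7 ft/s; Fr₁ = V₁/√(g·y₁) = 6.54.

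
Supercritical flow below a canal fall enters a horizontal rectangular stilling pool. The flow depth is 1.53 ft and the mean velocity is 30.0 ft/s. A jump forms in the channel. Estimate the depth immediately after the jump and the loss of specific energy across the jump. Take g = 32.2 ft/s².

Fr₁ = V₁/√(g·y₁) = 30.0/√(32.2×1.53) = 4.27.
Conjugate-depth relation: y₂/y₁ = ½[√(1 + 8Fr₁²) − 1] = ½[√147.1 − 1] = 5.57.
y₂ = 5.57 × 1.53 = 8.51 ft.
q = V₁·y₁ = 30.0 × 1.53 = 45.9 ft²/s. V₂ = q/y₂ = 45.9/8.51 = 5.39 ft/s. E₁ = y₁ + V₁²/2g = 15.5 ft; E₂ = y₂ + V₂²/2g = 8.97 ft. ΔE = E₁ − E₂ = 6.54 ft.

y₂ = 8.51 ft; ΔE = 6.54 ft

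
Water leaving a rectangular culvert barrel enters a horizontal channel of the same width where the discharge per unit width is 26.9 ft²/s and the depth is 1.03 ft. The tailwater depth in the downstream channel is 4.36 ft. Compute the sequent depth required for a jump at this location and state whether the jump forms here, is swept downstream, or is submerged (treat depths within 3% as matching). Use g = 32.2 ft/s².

y₂ = 6.11 ft; the jump is swept downstream

V₁ = q/y₁ = 26.9/1.03 = 26.1 ft/s. Fr₁ = V₁/√(g·y₁) = 26.1/√(32.2×1.03) = 4.53.
Bélanger equation: y₂/y₁ = ½[√(1 + 8Fr₁²) − 1] = ½[√165.5 − 1] = 5.93.
y₂ = 5.93 × 1.03 = 6.11 ft.
Tailwater y_tw = 4.36 ft: y_tw < y₂, so the jump is swept downstream.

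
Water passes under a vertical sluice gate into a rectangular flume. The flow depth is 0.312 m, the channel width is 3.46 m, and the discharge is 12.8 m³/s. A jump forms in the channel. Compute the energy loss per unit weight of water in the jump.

ΔE = 4.55 m

q = Q/b = 12.8/3.46 = 3.70 m²/s; V₁ = q/y₁ = 11.9 m/s. Fr₁ = V₁/√(g·y₁) = 6.78.
Sequent-depth ratio: y₂/y₁ = ½[√(1 + 8Fr₁²) − 1] = ½[√368.5 − 1] = 9.10.
y₂ = 9.10 × 0.312 = 2.84 m.
V₂ = q/y₂ = 3.70/2.84 = 1.30 m/s. E₁ = y₁ + V₁²/2g = 7.48 m; E₂ = y₂ + V₂²/2g = 2.93 m. ΔE = E₁ − E₂ = 4.55 m.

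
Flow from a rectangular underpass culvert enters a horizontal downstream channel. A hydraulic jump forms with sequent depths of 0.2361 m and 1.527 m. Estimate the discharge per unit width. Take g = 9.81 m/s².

For a rectangular channel the momentum equation gives q² = ½·g·y₁·y₂·(y₁ + y₂) = ½×9.81×0.2361×1.527×1.763 = 3.118.
q = √3.118 = 1.766 m²/s.

q = 1.766 m²/s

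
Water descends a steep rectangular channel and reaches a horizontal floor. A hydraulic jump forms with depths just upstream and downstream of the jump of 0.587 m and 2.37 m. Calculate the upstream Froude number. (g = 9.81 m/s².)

For a rectangular channel the momentum equation gives q² = ½·g·y₁·y₂·(y₁ + y₂) = ½×9.81×0.587×2.37×2.96 = 20.2.
q = √20.2 = 4.49 m²/s.
V₁ = q/y₁ = 7.65 m/s; Fr₁ = V₁/√(g·y₁) = 3.19.

Fr₁ = 3.19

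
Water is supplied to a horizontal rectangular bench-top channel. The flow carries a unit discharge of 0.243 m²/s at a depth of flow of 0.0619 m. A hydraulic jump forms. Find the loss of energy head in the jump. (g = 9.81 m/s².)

V₁ = q/y₁ = 0.243/0.0619 = 3.93 m/s. Fr₁ = V₁/√(g·y₁) = 3.93/√(9.81×0.0619) = 5.04.
By Bélanger, y₂/y₁ = ½[√(1 + 8Fr₁²) − 1] = ½[√204.0 − 1] = 6.64.
y₂ = 6.64 × 0.0619 = 0.411 m.
Head loss: ΔE = (y₂ − y₁)³/(4y₁y₂) = (0.411 − 0.0619)³/(4×0.0619×0.411) = 0.0426/0.102 = 0.418 m.

ΔE = 0.418 m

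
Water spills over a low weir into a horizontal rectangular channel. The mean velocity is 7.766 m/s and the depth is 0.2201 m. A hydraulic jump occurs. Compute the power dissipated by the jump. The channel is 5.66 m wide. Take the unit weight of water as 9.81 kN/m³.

P = 160.6 kW

Fr₁ = V₁/√(g·y₁) = 7.766/√(9.81×0.2201) = 5.285.
Conjugate-depth relation: y₂/y₁ = ½[√(1 + 8Fr₁²) − 1] = ½[√224.46 − 1] = 6.991.
y₂ = 6.991 × 0.2201 = 1.539 m.
Head loss: ΔE = (y₂ − y₁)³/(4y₁y₂) = (1.539 − 0.2201)³/(4×0.2201×1.539) = 2.293/1.355 = 1.692 m.
q = V₁·y₁ = 7.766 × 0.2201 = 1.709 m²/s. Q = q·b = 1.709 × 5.66 = 9.675 m³/s. P = γ·Q·ΔE = 9.81 × 9.675 × 1.692 = 160.6 kW.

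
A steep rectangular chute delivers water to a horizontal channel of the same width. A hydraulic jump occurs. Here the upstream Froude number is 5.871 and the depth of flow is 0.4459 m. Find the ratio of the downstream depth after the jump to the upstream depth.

y₂/y₁ = 7.818

Fr₁ = 5.871 (given).
Conjugate-depth relation: y₂/y₁ = ½[√(1 + 8Fr₁²) − 1] = ½[√276.75 − 1] = 7.818.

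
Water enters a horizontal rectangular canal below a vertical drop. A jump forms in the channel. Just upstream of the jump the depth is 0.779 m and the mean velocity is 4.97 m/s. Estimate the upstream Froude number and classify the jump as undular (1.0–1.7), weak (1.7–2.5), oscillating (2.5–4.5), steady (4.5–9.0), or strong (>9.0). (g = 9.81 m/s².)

Fr₁ = V₁/√(g·y₁) = 4.97/√(9.81×0.779) = 1.80.
Fr₁ = 1.80 lies in the weak range.

Fr₁ = 1.80; weak jump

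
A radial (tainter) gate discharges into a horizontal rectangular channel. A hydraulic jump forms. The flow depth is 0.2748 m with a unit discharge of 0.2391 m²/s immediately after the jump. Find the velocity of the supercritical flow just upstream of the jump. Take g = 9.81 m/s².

V₂ = q/y₂ = 0.2391/0.2748 = 0.8701 m/s; Fr₂ = V₂/√(g·y₂) = 0.5299.
The Bélanger relation is symmetric: y₁/y₂ = ½[√(1 + 8Fr₂²) − 1] = ½[√3.2466 − 1] = 0.4009.
y₁ = 0.4009 × 0.2748 = 0.1102 m.
V₁ = q/y₁ = 0.2391/0.1102 = 2.170 m/s.

V₁ = 2.170 m/s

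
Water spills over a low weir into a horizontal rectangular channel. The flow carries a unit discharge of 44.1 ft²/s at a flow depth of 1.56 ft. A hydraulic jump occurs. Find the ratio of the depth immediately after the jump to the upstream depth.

V₁ = q/y₁ = 44.1/1.56 = 28.3 ft/s. Fr₁ = V₁/√(g·y₁) = 28.3/√(32.2×1.56) = 3.99.
Conjugate-depth relation: y₂/y₁ = ½[√(1 + 8Fr₁²) − 1] = ½[√128.3 − 1] = 5.16.

y₂/y₁ = 5.16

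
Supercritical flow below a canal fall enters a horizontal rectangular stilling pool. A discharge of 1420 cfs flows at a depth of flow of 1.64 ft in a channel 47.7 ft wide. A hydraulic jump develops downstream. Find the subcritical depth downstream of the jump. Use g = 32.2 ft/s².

y₂ = 5.03 ft

q = Q/b = 1420/47.7 = 29.8 ft²/s; V₁ = q/y₁ = 18.2 ft/s. Fr₁ = V₁/√(g·y₁) = 2.50.
Bélanger equation: y₂/y₁ = ½[√(1 + 8Fr₁²) − 1] = ½[√50.92 − 1] = 3.07.
y₂ = 3.07 × 1.64 = 5.03 ft.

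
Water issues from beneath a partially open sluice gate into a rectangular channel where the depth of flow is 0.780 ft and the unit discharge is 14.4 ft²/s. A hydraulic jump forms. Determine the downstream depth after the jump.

V₁ = q/y₁ = 14.4/0.780 = 18.5 ft/s. Fr₁ = V₁/√(g·y₁) = 18.5/√(32.2×0.780) = 3.68.
Sequent-depth ratio: y₂/y₁ = ½[√(1 + 8Fr₁²) − 1] = ½[√109.6 − 1] = 4.73.
y₂ = 4.73 × 0.780 = 3.69 ft.

y₂ = 3.69 ft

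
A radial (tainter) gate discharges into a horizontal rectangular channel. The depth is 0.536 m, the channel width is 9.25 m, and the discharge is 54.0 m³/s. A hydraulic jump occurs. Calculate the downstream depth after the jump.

q = Q/b = 54.0/9.25 = 5.84 m²/s; V₁ = q/y₁ = 10.9 m/s. Fr₁ = V₁/√(g·y₁) = 4.75.
Sequent-depth ratio: y₂/y₁ = ½[√(1 + 8Fr₁²) − 1] = ½[√181.5 − 1] = 6.24.
y₂ = 6.24 × 0.536 = 3.34 m.

y₂ = 3.34 m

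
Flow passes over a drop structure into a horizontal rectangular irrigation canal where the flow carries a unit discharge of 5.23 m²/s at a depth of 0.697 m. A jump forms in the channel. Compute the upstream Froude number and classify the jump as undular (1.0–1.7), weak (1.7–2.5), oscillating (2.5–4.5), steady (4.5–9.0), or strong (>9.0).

Fr₁ = 2.87; oscillating jump

V₁ = q/y₁ = 5.23/0.697 = 7.50 m/s. Fr₁ = V₁/√(g·y₁) = 7.50/√(9.81×0.697) = 2.87.
Fr₁ = 2.87 lies in the oscillating range.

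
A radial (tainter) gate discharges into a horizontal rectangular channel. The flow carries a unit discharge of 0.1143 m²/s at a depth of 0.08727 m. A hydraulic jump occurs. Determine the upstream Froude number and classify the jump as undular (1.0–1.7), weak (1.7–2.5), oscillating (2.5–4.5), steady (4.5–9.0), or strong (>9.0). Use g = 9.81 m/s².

V₁ = q/y₁ = 0.1143/0.08727 = 1.310 m/s. Fr₁ = V₁/√(g·y₁) = 1.310/√(9.81×0.08727) = 1.416.
Fr₁ = 1.416 lies in the undular range.

Fr₁ = 1.416; undular jump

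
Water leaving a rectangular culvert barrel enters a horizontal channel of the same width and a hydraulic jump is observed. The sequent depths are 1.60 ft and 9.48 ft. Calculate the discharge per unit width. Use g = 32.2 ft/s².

For a rectangular channel the momentum equation gives q² = ½·g·y₁·y₂·(y₁ + y₂) = ½×32.2×1.60×9.48×11.1 = 2706.
q = √2706 = 52.0 ft²/s.

q = 52.0 ft²/s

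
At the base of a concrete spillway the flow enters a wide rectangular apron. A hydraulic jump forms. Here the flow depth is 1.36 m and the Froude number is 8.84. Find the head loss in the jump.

ΔE = 37.8 m

Fr₁ = 8.84 (given).
Bélanger equation: y₂/y₁ = ½[√(1 + 8Fr₁²) − 1] = ½[√626.2 − 1] = 12.0.
y₂ = 12.0 × 1.36 = 16.3 m.
Head loss: ΔE = (y₂ − y₁)³/(4y₁y₂) = (16.3 − 1.36)³/(4×1.36×16.3) = 3359/88.9 = 37.8 m.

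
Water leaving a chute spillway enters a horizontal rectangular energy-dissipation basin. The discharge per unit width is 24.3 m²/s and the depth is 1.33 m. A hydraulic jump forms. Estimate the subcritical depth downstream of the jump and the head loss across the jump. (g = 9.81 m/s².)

V₁ = q/y₁ = 24.3/1.33 = 18.3 m/s. Fr₁ = V₁/√(g·y₁) = 18.3/√(9.81×1.33) = 5.06.
Conjugate-depth relation: y₂/y₁ = ½[√(1 + 8Fr₁²) − 1] = ½[√205.7 − 1] = 6.67.
y₂ = 6.67 × 1.33 = 8.87 m.
V₂ = q/y₂ = 24.3/8.87 = 2.74 m/s. E₁ = y₁ + V₁²/2g = 18.3 m; E₂ = y₂ + V₂²/2g = 9.25 m. ΔE = E₁ − E₂ = 9.09 m.

y₂ = 8.87 m; ΔE = 9.09 m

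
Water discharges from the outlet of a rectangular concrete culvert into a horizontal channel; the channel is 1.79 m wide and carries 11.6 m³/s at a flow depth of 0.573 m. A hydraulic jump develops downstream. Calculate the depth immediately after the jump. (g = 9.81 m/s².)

y₂ = 3.59 m

q = Q/b = 11.6/1.79 = 6.48 m²/s; V₁ = q/y₁ = 11.3 m/s. Fr₁ = V₁/√(g·y₁) = 4.77.
By Bélanger, y₂/y₁ = ½[√(1 + 8Fr₁²) − 1] = ½[√183.0 − 1] = 6.26.
y₂ = 6.26 × 0.573 = 3.59 m.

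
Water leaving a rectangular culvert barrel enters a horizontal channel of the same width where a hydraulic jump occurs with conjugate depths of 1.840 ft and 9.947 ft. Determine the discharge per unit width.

q = 58.93 ft²/s

For a rectangular channel the momentum equation gives q² = ½·g·y₁·y₂·(y₁ + y₂) = ½×32.2×1.840×9.947×11.79 = 3473.
q = √3473 = 58.93 ft²/s.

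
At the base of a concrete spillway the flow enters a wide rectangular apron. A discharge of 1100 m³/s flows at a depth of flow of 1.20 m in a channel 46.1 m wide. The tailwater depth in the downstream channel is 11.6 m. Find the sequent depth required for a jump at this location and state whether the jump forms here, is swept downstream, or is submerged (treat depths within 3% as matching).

q = Q/b = 1100/46.1 = 23.9 m²/s; V₁ = q/y₁ = 19.9 m/s. Fr₁ = V₁/√(g·y₁) = 5.80.
By Bélanger, y₂/y₁ = ½[√(1 + 8Fr₁²) − 1] = ½[√269.7 − 1] = 7.71.
y₂ = 7.71 × 1.20 = 9.25 m.
Tailwater y_tw = 11.6 m: y_tw > y₂, so the jump is submerged.

y₂ = 9.25 m; the jump is submerged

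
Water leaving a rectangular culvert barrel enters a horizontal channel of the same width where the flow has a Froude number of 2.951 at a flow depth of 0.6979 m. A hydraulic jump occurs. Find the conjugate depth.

Fr₁ = 2.951 (given).
Sequent-depth ratio: y₂/y₁ = ½[√(1 + 8Fr₁²) − 1] = ½[√70.667 − 1] = 3.703.
y₂ = 3.703 × 0.6979 = 2.584 m.

y₂ = 2.584 m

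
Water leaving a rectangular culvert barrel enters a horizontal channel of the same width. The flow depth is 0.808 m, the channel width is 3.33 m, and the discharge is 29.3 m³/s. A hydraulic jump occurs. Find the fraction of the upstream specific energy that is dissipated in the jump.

q = Q/b = 29.3/3.33 = 8.80 m²/s; V₁ = q/y₁ = 10.9 m/s. Fr₁ = V₁/√(g·y₁) = 3.87.
Conjugate-depth relation: y₂/y₁ = ½[√(1 + 8Fr₁²) − 1] = ½[√120.7 − 1] = 4.99.
y₂ = 4.99 × 0.808 = 4.03 m.
E₁ = y₁ + V₁²/2g = 6.85 m. ΔE = (y₂ − y₁)³/(4y₁y₂) = 2.58 m. ΔE/E₁ = 2.58/6.85 = 0.376.

ΔE/E₁ = 0.376 (37.6%)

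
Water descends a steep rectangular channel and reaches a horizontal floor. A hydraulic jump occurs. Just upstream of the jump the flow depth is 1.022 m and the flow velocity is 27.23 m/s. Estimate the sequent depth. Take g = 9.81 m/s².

y₂ = 11.93 m

Fr₁ = V₁/√(g·y₁) = 27.23/√(9.81×1.022) = 8.600.
Sequent-depth ratio: y₂/y₁ = ½[√(1 + 8Fr₁²) − 1] = ½[√592.65 − 1] = 11.67.
y₂ = 11.67 × 1.022 = 11.93 m.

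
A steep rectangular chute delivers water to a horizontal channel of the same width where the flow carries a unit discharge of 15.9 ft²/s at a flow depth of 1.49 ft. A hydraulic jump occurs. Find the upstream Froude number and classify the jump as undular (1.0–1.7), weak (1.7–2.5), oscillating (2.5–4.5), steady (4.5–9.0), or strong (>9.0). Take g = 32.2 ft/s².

V₁ = q/y₁ = 15.9/1.49 = 10.7 ft/s. Fr₁ = V₁/√(g·y₁) = 10.7/√(32.2×1.49) = 1.54.
Fr₁ = 1.54 lies in the undular range.

Fr₁ = 1.54; undular jump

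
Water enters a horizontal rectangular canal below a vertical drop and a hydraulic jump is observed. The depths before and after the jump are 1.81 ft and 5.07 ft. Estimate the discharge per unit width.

For a rectangular channel the momentum equation gives q² = ½·g·y₁·y₂·(y₁ + y₂) = ½×32.2×1.81×5.07×6.88 = 1016.
q = √1016 = 31.9 ft²/s.

q = 31.9 ft²/s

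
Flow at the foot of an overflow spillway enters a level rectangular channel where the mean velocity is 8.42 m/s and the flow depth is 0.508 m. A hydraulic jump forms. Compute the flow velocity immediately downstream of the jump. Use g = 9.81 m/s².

V₂ = 1.73 m/s

Fr₁ = V₁/√(g·y₁) = 8.42/√(9.81×0.508) = 3.77.
From the momentum equation for a rectangular channel, y₂/y₁ = ½[√(1 + 8Fr₁²) − 1] = ½[√114.8 − 1] = 4.86.
y₂ = 4.86 × 0.508 = 2.47 m.
q = V₁·y₁ = 8.42 × 0.508 = 4.28 m²/s.
V₂ = q/y₂ = 4.28/2.47 = 1.73 m/s.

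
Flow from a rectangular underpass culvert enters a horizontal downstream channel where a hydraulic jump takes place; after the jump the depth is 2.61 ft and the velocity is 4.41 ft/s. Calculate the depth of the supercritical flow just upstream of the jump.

Fr₂ = V₂/√(g·y₂) = 4.41/√(32.2×2.61) = 0.481.
The Bélanger relation is symmetric: y₁/y₂ = ½[√(1 + 8Fr₂²) − 1] = ½[√2.851 − 1] = 0.344.
y₁ = 0.344 × 2.61 = 0.899 ft.

y₁ = 0.899 ft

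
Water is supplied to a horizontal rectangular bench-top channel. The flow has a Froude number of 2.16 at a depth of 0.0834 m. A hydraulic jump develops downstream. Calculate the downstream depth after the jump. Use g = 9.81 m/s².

y₂ = 0.216 m

Fr₁ = 2.16 (given).
Bélanger equation: y₂/y₁ = ½[√(1 + 8Fr₁²) − 1] = ½[√38.32 − 1] = 2.60.
y₂ = 2.60 × 0.0834 = 0.216 m.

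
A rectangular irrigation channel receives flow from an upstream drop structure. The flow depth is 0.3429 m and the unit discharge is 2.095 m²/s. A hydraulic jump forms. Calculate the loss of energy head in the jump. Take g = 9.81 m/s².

ΔE = 0.6865 m

V₁ = q/y₁ = 2.095/0.3429 = 6.110 m/s. Fr₁ = V₁/√(g·y₁) = 6.110/√(9.81×0.3429) = 3.331.
Sequent-depth ratio: y₂/y₁ = ½[√(1 + 8Fr₁²) − 1] = ½[√89.774 − 1] = 4.237.
y₂ = 4.237 × 0.3429 = 1.453 m.
Head loss: ΔE = (y₂ − y₁)³/(4y₁y₂) = (1.453 − 0.3429)³/(4×0.3429×1.453) = 1.368/1.993 = 0.6865 m.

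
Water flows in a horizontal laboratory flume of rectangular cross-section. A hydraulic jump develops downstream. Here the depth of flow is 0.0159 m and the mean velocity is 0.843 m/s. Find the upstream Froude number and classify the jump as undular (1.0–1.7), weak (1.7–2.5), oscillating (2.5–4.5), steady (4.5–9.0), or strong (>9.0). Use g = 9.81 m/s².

Fr₁ = V₁/√(g·y₁) = 0.843/√(9.81×0.0159) = 2.13.
Fr₁ = 2.13 lies in the weak range.

Fr₁ = 2.13; weak jump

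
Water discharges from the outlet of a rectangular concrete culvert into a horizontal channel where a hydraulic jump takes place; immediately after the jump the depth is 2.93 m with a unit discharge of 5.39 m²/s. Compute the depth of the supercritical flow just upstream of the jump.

y₁ = 0.576 m

V₂ = q/y₂ = 5.39/2.93 = 1.84 m/s; Fr₂ = V₂/√(g·y₂) = 0.343.
From the momentum equation (using Fr₂), y₁/y₂ = ½[√(1 + 8Fr₂²) − 1] = ½[√1.942 − 1] = 0.197.
y₁ = 0.197 × 2.93 = 0.576 m.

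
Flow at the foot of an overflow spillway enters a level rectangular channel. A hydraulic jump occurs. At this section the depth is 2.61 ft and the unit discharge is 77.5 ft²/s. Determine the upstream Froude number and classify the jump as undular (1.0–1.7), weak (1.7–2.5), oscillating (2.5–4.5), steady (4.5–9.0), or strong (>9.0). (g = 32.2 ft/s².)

V₁ = q/y₁ = 77.5/2.61 = 29.7 ft/s. Fr₁ = V₁/√(g·y₁) = 29.7/√(32.2×2.61) = 3.24.
Fr₁ = 3.24 lies in the oscillating range.

Fr₁ = 3.24; oscillating jump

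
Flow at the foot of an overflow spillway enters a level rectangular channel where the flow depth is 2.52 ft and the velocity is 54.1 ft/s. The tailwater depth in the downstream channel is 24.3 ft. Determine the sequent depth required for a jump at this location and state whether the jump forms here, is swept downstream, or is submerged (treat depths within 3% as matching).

y₂ = 20.2 ft; the jump is submerged

Fr₁ = V₁/√(g·y₁) = 54.1/√(32.2×2.52) = 6.01.
Bélanger equation: y₂/y₁ = ½[√(1 + 8Fr₁²) − 1] = ½[√289.6 − 1] = 8.01.
y₂ = 8.01 × 2.52 = 20.2 ft.
Tailwater y_tw = 24.3 ft: y_tw > y₂, so the jump is submerged.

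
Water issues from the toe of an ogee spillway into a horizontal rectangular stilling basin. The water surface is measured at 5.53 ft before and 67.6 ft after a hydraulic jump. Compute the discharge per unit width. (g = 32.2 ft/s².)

q = 663 ft²/s

For a rectangular channel the momentum equation gives q² = ½·g·y₁·y₂·(y₁ + y₂) = ½×32.2×5.53×67.6×73.1 = 440142.
q = √440142 = 663 ft²/s.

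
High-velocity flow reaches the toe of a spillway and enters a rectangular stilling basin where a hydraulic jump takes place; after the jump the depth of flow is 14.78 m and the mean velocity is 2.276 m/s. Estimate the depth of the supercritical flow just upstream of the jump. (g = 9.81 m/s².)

y₁ = 0.9898 m

Fr₂ = V₂/√(g·y₂) = 2.276/√(9.81×14.78) = 0.1890.
The Bélanger relation is symmetric: y₁/y₂ = ½[√(1 + 8Fr₂²) − 1] = ½[√1.2858 − 1] = 0.06697.
y₁ = 0.06697 × 14.78 = 0.9898 m.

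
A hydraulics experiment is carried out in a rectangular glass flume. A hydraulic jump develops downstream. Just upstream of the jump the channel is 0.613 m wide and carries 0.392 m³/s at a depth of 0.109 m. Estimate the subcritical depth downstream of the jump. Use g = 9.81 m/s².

y₂ = 0.822 m

q = Q/b = 0.392/0.613 = 0.639 m²/s; V₁ = q/y₁ = 5.87 m/s. Fr₁ = V₁/√(g·y₁) = 5.67.
By Bélanger, y₂/y₁ = ½[√(1 + 8Fr₁²) − 1] = ½[√258.5 − 1] = 7.54.
y₂ = 7.54 × 0.109 = 0.822 m.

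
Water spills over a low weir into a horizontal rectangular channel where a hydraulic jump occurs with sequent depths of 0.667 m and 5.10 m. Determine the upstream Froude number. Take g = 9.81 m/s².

For a rectangular channel the momentum equation gives q² = ½·g·y₁·y₂·(y₁ + y₂) = ½×9.81×0.667×5.10×5.77 = 96.2.
q = √96.2 = 9.81 m²/s.
V₁ = q/y₁ = 14.7 m/s; Fr₁ = V₁/√(g·y₁) = 5.75.

Fr₁ = 5.75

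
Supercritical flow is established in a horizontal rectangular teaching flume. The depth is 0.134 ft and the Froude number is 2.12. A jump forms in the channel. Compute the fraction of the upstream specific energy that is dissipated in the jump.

ΔE/E₁ = 0.111 (11.1%)

Fr₁ = 2.12 (given).
Bélanger equation: y₂/y₁ = ½[√(1 + 8Fr₁²) − 1] = ½[√36.96 − 1] = 2.54.
y₂ = 2.54 × 0.134 = 0.340 ft.
E₁ = y₁(1 + Fr₁²/2) = 0.134×(1 + 2.12²/2) = 0.435 ft. ΔE = (y₂ − y₁)³/(4y₁y₂) = 0.0481 ft. ΔE/E₁ = 0.0481/0.435 = 0.111.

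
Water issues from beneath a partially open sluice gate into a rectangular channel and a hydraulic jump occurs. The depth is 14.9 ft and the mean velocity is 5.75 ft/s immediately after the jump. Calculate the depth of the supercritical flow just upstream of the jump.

Fr₂ = V₂/√(g·y₂) = 5.75/√(32.2×14.9) = 0.263.
Since the conjugate-depth ratio holds either way, y₁/y₂ = ½[√(1 + 8Fr₂²) − 1] = ½[√1.551 − 1] = 0.123.
y₁ = 0.123 × 14.9 = 1.83 ft.

y₁ = 1.83 ft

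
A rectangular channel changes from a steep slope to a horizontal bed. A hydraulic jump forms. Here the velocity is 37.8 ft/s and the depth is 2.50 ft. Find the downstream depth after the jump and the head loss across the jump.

y₂ = 13.7 ft; ΔE = 10.3 ft

Fr₁ = V₁/√(g·y₁) = 37.8/√(32.2×2.50) = 4.21.
Sequent-depth ratio: y₂/y₁ = ½[√(1 + 8Fr₁²) − 1] = ½[√143.0 − 1] = 5.48.
y₂ = 5.48 × 2.50 = 13.7 ft.
Head loss: ΔE = (y₂ − y₁)³/(4y₁y₂) = (13.7 − 2.50)³/(4×2.50×13.7) = 1404/137 = 10.3 ft.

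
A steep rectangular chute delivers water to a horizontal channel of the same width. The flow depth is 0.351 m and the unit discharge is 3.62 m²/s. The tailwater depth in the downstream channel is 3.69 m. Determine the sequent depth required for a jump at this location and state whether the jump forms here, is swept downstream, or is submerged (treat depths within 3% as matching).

V₁ = q/y₁ = 3.62/0.351 = 10.3 m/s. Fr₁ = V₁/√(g·y₁) = 10.3/√(9.81×0.351) = 5.56.
Bélanger equation: y₂/y₁ = ½[√(1 + 8Fr₁²) − 1] = ½[√248.1 − 1] = 7.38.
y₂ = 7.38 × 0.351 = 2.59 m.
Tailwater y_tw = 3.69 m: y_tw > y₂, so the jump is submerged.

y₂ = 2.59 m; the jump is submerged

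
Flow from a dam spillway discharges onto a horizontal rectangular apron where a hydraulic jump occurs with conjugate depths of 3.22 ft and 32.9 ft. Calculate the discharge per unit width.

q = 248 ft²/s

For a rectangular channel the momentum equation gives q² = ½·g·y₁·y₂·(y₁ + y₂) = ½×32.2×3.22×32.9×36.1 = 61606.
q = √61606 = 248 ft²/s.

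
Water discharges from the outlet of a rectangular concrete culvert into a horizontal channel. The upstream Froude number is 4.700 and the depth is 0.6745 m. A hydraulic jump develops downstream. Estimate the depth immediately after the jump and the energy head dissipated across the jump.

Fr₁ = 4.700 (given).
Sequent-depth ratio: y₂/y₁ = ½[√(1 + 8Fr₁²) − 1] = ½[√177.72 − 1] = 6.166.
y₂ = 6.166 × 0.6745 = 4.159 m.
Head loss: ΔE = (y₂ − y₁)³/(4y₁y₂) = (4.159 − 0.6745)³/(4×0.6745×4.159) = 42.30/11.22 = 3.770 m.

y₂ = 4.159 m; ΔE = 3.770 m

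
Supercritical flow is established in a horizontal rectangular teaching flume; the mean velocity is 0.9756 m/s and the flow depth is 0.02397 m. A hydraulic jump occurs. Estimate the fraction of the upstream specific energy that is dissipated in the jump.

ΔE/E₁ = 0.0927 (9.27%)

Fr₁ = V₁/√(g·y₁) = 0.9756/√(9.81×0.02397) = 2.012.
By Bélanger, y₂/y₁ = ½[√(1 + 8Fr₁²) − 1] = ½[√33.381 − 1] = 2.389.
y₂ = 2.389 × 0.02397 = 0.05726 m.
E₁ = y₁ + V₁²/2g = 0.07248 m. ΔE = (y₂ − y₁)³/(4y₁y₂) = 0.006720 m. ΔE/E₁ = 0.006720/0.07248 = 0.0927.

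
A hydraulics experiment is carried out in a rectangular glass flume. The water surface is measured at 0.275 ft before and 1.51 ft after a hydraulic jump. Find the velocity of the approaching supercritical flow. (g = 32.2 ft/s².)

For a rectangular channel the momentum equation gives q² = ½·g·y₁·y₂·(y₁ + y₂) = ½×32.2×0.275×1.51×1.79 = 11.9.
q = √11.9 = 3.45 ft²/s.
V₁ = q/y₁ = 3.45/0.275 = 12.6 ft/s.

V₁ = 12.6 ft/s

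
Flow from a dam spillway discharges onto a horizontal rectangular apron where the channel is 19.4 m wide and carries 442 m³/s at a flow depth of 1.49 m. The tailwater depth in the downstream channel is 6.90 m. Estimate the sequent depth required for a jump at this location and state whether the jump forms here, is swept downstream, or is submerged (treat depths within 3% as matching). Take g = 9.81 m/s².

y₂ = 7.72 m; the jump is swept downstream

q = Q/b = 442/19.4 = 22.8 m²/s; V₁ = q/y₁ = 15.3 m/s. Fr₁ = V₁/√(g·y₁) = 4.00.
By Bélanger, y₂/y₁ = ½[√(1 + 8Fr₁²) − 1] = ½[√129.0 − 1] = 5.18.
y₂ = 5.18 × 1.49 = 7.72 m.
Tailwater y_tw = 6.90 m: y_tw < y₂, so the jump is swept downstream.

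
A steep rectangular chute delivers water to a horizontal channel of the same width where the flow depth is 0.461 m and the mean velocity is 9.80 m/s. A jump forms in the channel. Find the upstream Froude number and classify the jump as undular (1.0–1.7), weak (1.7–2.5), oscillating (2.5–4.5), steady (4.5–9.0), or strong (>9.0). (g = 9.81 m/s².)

Fr₁ = 4.61; steady jump

Fr₁ = V₁/√(g·y₁) = 9.80/√(9.81×0.461) = 4.61.
Fr₁ = 4.61 lies in the steady range.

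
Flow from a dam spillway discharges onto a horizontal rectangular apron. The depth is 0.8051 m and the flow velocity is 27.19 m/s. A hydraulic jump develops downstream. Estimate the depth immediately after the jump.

Fr₁ = V₁/√(g·y₁) = 27.19/√(9.81×0.8051) = 9.675.
Bélanger equation: y₂/y₁ = ½[√(1 + 8Fr₁²) − 1] = ½[√749.84 − 1] = 13.19.
y₂ = 13.19 × 0.8051 = 10.62 m.

y₂ = 10.62 m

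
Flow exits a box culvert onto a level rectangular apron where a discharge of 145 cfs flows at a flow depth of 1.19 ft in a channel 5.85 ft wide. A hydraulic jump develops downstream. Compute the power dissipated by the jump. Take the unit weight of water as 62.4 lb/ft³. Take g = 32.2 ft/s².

q = Q/b = 145/5.85 = 24.8 ft²/s; V₁ = q/y₁ = 20.8 ft/s. Fr₁ = V₁/√(g·y₁) = 3.36.
Bélanger equation: y₂/y₁ = ½[√(1 + 8Fr₁²) − 1] = ½[√91.58 − 1] = 4.28.
y₂ = 4.28 × 1.19 = 5.10 ft.
V₂ = q/y₂ = 24.8/5.10 = 4.86 ft/s. E₁ = y₁ + V₁²/2g = 7.93 ft; E₂ = y₂ + V₂²/2g = 5.47 ft. ΔE = E₁ − E₂ = 2.46 ft.
P = γ·Q·ΔE/550 = 62.4 × 145 × 2.46 / 550 = 40.5 hp.

P = 40.5 hp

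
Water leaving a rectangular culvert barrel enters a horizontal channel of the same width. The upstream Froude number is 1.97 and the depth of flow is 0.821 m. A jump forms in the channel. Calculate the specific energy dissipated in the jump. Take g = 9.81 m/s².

Fr₁ = 1.97 (given).
By Bélanger, y₂/y₁ = ½[√(1 + 8Fr₁²) − 1] = ½[√32.05 − 1] = 2.33.
y₂ = 2.33 × 0.821 = 1.91 m.
V₁ = Fr₁·√(g·y₁) = 1.97×√(9.81×0.821) = 5.59 m/s; q = V₁·y₁ = 4.59 m²/s. V₂ = q/y₂ = 4.59/1.91 = 2.40 m/s. E₁ = y₁ + V₁²/2g = 2.41 m; E₂ = y₂ + V₂²/2g = 2.21 m. ΔE = E₁ − E₂ = 0.207 m.

ΔE = 0.207 m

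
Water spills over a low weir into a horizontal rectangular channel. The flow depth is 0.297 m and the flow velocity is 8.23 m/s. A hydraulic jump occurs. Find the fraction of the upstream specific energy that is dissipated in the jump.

ΔE/E₁ = 0.475 (47.5%)

Fr₁ = V₁/√(g·y₁) = 8.23/√(9.81×0.297) = 4.82.
Bélanger equation: y₂/y₁ = ½[√(1 + 8Fr₁²) − 1] = ½[√187.0 − 1] = 6.34.
y₂ = 6.34 × 0.297 = 1.88 m.
E₁ = y₁ + V₁²/2g = 3.75 m. ΔE = (y₂ − y₁)³/(4y₁y₂) = 1.78 m. ΔE/E₁ = 1.78/3.75 = 0.475.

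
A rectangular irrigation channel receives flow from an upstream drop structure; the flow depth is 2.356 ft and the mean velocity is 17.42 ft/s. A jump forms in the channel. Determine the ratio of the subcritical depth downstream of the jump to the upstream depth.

Fr₁ = V₁/√(g·y₁) = 17.42/√(32.2×2.356) = 2.000.
Bélanger equation: y₂/y₁ = ½[√(1 + 8Fr₁²) − 1] = ½[√33.000 − 1] = 2.372.

y₂/y₁ = 2.372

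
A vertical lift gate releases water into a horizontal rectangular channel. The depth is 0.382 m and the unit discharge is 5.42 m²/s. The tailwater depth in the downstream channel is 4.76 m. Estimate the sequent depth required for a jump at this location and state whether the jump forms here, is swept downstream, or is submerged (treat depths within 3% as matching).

y₂ = 3.77 m; the jump is submerged

V₁ = q/y₁ = 5.42/0.382 = 14.2 m/s. Fr₁ = V₁/√(g·y₁) = 14.2/√(9.81×0.382) = 7.33.
Sequent-depth ratio: y₂/y₁ = ½[√(1 + 8Fr₁²) − 1] = ½[√430.8 − 1] = 9.88.
y₂ = 9.88 × 0.382 = 3.77 m.
Tailwater y_tw = 4.76 m: y_tw > y₂, so the jump is submerged.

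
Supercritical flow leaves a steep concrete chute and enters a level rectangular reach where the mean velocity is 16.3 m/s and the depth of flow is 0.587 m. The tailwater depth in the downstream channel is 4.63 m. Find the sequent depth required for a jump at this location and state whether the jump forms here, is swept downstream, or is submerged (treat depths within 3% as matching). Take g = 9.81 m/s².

Fr₁ = V₁/√(g·y₁) = 16.3/√(9.81×0.587) = 6.79.
Sequent-depth ratio: y₂/y₁ = ½[√(1 + 8Fr₁²) − 1] = ½[√370.1 − 1] = 9.12.
y₂ = 9.12 × 0.587 = 5.35 m.
Tailwater y_tw = 4.63 m: y_tw < y₂, so the jump is swept downstream.

y₂ = 5.35 m; the jump is swept downstream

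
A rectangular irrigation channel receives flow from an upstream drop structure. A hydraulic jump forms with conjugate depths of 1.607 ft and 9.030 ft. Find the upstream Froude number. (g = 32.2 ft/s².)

Fr₁ = 4.312

For a rectangular channel the momentum equation gives q² = ½·g·y₁·y₂·(y₁ + y₂) = ½×32.2×1.607×9.030×10.64 = 2485.
q = √2485 = 49.85 ft²/s.
V₁ = q/y₁ = 31.02 ft/s; Fr₁ = V₁/√(g·y₁) = 4.312.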